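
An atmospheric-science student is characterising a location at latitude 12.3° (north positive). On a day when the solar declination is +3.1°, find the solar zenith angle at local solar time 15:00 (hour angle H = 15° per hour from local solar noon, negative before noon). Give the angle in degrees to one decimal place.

Hour angle H = 15° × (15 − 12) = 45.00°.
With φ = 12.3°, δ = 3.1°, H = 45.00°: sin φ sin δ = 0.0115, cos φ cos δ cos H = 0.6899, so cos θ_z = 0.7014.
θ_z = arccos(0.7014) = 45.46°.

45.5°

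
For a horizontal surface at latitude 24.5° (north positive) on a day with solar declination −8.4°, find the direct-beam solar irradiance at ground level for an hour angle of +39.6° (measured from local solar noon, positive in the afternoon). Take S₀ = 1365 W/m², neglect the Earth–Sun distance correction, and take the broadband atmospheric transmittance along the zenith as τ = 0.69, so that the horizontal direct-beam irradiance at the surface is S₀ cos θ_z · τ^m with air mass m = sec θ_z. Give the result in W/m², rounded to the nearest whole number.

481 W/m²

cos θ_z = sin φ sin δ + cos φ cos δ cos H = (0.4147)(-0.1461) + (0.9100)(0.9893)(0.7705) = 0.6331.
Air mass m = 1/cos θ_z = 1/0.6331 = 1.580; τ^m = 0.69^1.580 = 0.5564.
Surface direct beam = 1365 × 0.6331 × 0.5564 = 480.83 W/m².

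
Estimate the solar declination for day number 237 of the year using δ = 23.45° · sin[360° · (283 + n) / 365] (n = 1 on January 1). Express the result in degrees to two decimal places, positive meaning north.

+10.69°

360 × (283 + 237) / 365 = 512.877°; sin(512.877°) = 0.4559.
δ = 23.45 × 0.4559 = 10.691° ≈ +10.69°.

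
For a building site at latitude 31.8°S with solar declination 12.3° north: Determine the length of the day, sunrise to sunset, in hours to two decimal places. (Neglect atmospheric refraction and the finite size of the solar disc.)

10.96 hours

cos H_s = −tan(-31.8°) · tan(12.3°) = 0.1352, so H_s = arccos(0.1352) = 82.23°.
Day length = 2 H_s / 15° h⁻¹ = 164.46° / 15 = 10.964 h.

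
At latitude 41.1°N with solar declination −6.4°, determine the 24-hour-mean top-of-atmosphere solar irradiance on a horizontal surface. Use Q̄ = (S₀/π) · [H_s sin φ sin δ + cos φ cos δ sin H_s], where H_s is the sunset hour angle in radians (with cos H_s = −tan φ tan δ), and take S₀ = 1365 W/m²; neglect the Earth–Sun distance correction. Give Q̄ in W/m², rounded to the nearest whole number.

277 W/m²

cos H_s = −tan(41.1°) · tan(-6.4°) = 0.0979, so H_s = arccos(0.0979) = 84.38°. In radians, H_s = 1.4727.
H_s sin φ sin δ = 1.4727 × 0.6574 × -0.1115 = -0.1079.
cos φ cos δ sin H_s = 0.7536 × 0.9938 × 0.9952 = 0.7453.
Q̄ = (1365/π) × (-0.1079 + 0.7453) = 434.49 × 0.6374 = 276.94 W/m².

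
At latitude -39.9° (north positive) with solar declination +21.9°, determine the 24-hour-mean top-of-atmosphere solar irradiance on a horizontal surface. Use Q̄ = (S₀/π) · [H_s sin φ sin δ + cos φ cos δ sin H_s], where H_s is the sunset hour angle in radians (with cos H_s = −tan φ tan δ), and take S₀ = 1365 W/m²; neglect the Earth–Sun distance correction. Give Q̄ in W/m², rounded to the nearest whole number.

164 W/m²

−tan φ tan δ = −(-0.8361)(0.4020) = 0.3361; H_s = arccos(0.3361) = 70.36°. In radians, H_s = 1.2280.
H_s sin φ sin δ = 1.2280 × -0.6414 × 0.3730 = -0.2938.
cos φ cos δ sin H_s = 0.7672 × 0.9278 × 0.9418 = 0.6704.
Q̄ = (1365/π) × (-0.2938 + 0.6704) = 434.49 × 0.3766 = 163.63 W/m².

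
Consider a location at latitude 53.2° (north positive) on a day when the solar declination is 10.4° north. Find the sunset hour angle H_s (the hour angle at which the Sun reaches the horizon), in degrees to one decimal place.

104.2°

The sunset hour angle satisfies cos H_s = −tan φ tan δ = -0.2453, giving H_s = 104.20°.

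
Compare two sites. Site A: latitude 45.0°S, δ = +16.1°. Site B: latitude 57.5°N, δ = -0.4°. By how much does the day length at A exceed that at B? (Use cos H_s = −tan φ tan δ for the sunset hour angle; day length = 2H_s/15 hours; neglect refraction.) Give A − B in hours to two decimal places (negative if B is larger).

-2.15 h

A: H_s = arccos(−tan -45.0° · tan 16.1°) = 73.22°, so 2H_s/15 = 9.7627 h.
B: H_s = arccos(−tan 57.5° · tan -0.4°) = 89.37°, so 2H_s/15 = 11.9160 h.
A − B = 9.7627 − 11.9160 = -2.1533 h.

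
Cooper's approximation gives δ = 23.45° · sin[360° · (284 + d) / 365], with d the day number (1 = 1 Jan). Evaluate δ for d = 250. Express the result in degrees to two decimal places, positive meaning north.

+5.40°

360 × (284 + 250) / 365 = 526.685°; sin(526.685°) = 0.2303.
δ = 23.45 × 0.2303 = 5.401° ≈ +5.40°.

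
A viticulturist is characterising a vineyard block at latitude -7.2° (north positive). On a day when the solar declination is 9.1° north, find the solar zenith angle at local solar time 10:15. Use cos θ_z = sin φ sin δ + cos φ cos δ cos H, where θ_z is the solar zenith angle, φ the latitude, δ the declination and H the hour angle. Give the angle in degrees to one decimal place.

30.8°

Hour angle H = 15° × (10.25 − 12) = -26.25°.
cos θ_z = sin(-7.2°) sin(9.1°) + cos(-7.2°) cos(9.1°) cos(-26.25°) = -0.0198 + 0.8786 = 0.8588.
θ_z = arccos(0.8588) = 30.82°.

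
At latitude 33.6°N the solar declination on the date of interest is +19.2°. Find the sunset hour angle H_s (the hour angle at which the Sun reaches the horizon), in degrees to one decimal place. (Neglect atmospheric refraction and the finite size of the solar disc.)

−tan φ tan δ = −(0.6644)(0.3482) = -0.2313; H_s = arccos(-0.2313) = 103.37°.

103.4°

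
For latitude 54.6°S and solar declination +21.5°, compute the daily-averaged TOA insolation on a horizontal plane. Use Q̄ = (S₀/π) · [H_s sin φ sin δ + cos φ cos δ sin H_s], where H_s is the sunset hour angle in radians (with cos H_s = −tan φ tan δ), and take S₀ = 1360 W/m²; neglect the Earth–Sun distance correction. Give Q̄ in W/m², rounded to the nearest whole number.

67 W/m²

cos H_s = −tan(-54.6°) · tan(21.5°) = 0.5543, so H_s = arccos(0.5543) = 56.34°. In radians, H_s = 0.9833.
H_s sin φ sin δ = 0.9833 × -0.8151 × 0.3665 = -0.2937.
cos φ cos δ sin H_s = 0.5793 × 0.9304 × 0.8323 = 0.4486.
Q̄ = (1360/π) × (-0.2937 + 0.4486) = 432.90 × 0.1549 = 67.06 W/m².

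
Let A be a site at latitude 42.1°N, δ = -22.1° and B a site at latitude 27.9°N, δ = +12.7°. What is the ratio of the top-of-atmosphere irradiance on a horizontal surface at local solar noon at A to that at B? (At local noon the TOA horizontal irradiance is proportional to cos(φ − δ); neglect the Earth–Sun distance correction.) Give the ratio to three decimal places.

0.451

A: cos θ_z = cos(42.1° − (-22.1°)) = 0.4352.
B: cos θ_z = cos(27.9° − (12.7°)) = 0.9650.
Ratio A/B = 0.4352 / 0.9650 = 0.4510.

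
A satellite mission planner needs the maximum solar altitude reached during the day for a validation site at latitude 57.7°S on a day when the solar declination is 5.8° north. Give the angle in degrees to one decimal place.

At local solar noon the hour angle is zero, so the elevation is 90° − |φ − δ| = 90° − |-57.7° − (5.8°)| = 90° − 63.5° = 26.5°.

26.5°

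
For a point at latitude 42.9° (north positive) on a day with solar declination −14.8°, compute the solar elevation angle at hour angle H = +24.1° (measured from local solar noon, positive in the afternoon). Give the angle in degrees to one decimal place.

28.2°

With φ = 42.9°, δ = -14.8°, H = 24.10°: sin φ sin δ = -0.1739, cos φ cos δ cos H = 0.6465, so cos θ_z = 0.4726.
θ_z = arccos(0.4726) = 61.80°, so the elevation is 90° − 61.80° = 28.20°.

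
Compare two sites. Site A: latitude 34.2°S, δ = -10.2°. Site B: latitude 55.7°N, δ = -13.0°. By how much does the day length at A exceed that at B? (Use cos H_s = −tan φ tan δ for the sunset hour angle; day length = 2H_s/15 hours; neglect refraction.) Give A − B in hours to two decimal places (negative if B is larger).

+3.57 h

A: H_s = arccos(−tan -34.2° · tan -10.2°) = 97.02°, so 2H_s/15 = 12.9360 h.
B: H_s = arccos(−tan 55.7° · tan -13.0°) = 70.22°, so 2H_s/15 = 9.3627 h.
A − B = 12.9360 − 9.3627 = 3.5733 h.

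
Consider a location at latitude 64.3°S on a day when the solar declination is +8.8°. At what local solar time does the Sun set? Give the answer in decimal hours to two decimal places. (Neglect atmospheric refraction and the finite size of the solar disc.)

16.75 h

The sunset hour angle satisfies cos H_s = −tan φ tan δ = 0.3217, giving H_s = 71.23°.
Sunset is at 12 + H_s/15 = 12 + 4.749 = 16.749 h local solar time.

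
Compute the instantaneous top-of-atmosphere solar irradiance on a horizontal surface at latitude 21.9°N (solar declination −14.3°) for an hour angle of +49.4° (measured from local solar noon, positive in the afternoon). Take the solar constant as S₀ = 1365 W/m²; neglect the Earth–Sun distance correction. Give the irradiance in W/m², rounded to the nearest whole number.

With φ = 21.9°, δ = -14.3°, H = 49.40°: sin φ sin δ = -0.0921, cos φ cos δ cos H = 0.5851, so cos θ_z = 0.4930.
Top-of-atmosphere irradiance = S₀ cos θ_z = 1365 × 0.4930 = 672.94 W/m².

673 W/m²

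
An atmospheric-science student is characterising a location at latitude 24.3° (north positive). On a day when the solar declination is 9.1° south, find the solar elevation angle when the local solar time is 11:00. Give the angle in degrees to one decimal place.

53.5°

Hour angle H = 15° × (11 − 12) = -15.00°.
With φ = 24.3°, δ = -9.1°, H = -15.00°: sin φ sin δ = -0.0651, cos φ cos δ cos H = 0.8693, so cos θ_z = 0.8042.
θ_z = arccos(0.8042) = 36.47°, so the elevation is 90° − 36.47° = 53.53°.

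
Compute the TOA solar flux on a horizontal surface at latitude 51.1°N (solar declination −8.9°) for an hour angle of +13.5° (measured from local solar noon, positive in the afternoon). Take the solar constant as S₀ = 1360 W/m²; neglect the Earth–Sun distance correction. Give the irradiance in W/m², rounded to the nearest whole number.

657 W/m²

cos θ_z = sin φ sin δ + cos φ cos δ cos H = (0.7782)(-0.1547) + (0.6280)(0.9880)(0.9724) = 0.4830.
Top-of-atmosphere irradiance = S₀ cos θ_z = 1360 × 0.4830 = 656.88 W/m².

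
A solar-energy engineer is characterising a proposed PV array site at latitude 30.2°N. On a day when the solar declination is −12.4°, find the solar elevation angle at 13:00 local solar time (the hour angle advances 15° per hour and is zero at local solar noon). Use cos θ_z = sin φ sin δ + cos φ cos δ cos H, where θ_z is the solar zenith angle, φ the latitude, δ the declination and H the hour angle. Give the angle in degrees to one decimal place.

Hour angle H = 15° × (13 − 12) = 15.00°.
cos θ_z = sin φ sin δ + cos φ cos δ cos H = (0.5030)(-0.2147) + (0.8643)(0.9767)(0.9659) = 0.7074.
θ_z = arccos(0.7074) = 44.98°, so the elevation is 90° − 44.98° = 45.02°.

45.0°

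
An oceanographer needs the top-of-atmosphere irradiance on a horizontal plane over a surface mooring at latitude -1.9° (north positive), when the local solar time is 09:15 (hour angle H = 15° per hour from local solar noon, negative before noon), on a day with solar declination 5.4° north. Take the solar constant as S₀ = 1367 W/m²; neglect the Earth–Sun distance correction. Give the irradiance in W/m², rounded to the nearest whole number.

1018 W/m²

Hour angle H = 15° × (9.25 − 12) = -41.25°.
cos θ_z = sin(-1.9°) sin(5.4°) + cos(-1.9°) cos(5.4°) cos(-41.25°) = -0.0031 + 0.7481 = 0.7450.
Top-of-atmosphere irradiance = S₀ cos θ_z = 1367 × 0.7450 = 1018.41 W/m².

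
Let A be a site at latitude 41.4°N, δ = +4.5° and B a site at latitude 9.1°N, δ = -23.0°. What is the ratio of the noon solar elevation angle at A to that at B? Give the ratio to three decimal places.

A: 90° − |41.4 − (4.5)| = 53.10°.
B: 90° − |9.1 − (-23.0)| = 57.90°.
Ratio A/B = 53.1000 / 57.9000 = 0.9171.

0.917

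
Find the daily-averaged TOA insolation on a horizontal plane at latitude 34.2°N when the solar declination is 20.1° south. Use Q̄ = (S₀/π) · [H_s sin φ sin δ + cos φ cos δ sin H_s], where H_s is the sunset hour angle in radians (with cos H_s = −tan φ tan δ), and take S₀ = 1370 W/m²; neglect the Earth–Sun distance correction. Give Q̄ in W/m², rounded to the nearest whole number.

cos H_s = −tan(34.2°) · tan(-20.1°) = 0.2487, so H_s = arccos(0.2487) = 75.60°. In radians, H_s = 1.3195.
H_s sin φ sin δ = 1.3195 × 0.5621 × -0.3437 = -0.2549.
cos φ cos δ sin H_s = 0.8271 × 0.9391 × 0.9686 = 0.7523.
Q̄ = (1370/π) × (-0.2549 + 0.7523) = 436.08 × 0.4974 = 216.91 W/m².

217 W/m²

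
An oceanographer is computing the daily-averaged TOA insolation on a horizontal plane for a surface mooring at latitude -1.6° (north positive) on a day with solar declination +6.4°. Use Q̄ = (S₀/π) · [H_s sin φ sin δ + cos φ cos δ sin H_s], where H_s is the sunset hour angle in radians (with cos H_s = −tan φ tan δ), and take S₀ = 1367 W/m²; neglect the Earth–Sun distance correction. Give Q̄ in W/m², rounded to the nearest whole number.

430 W/m²

cos H_s = −tan(-1.6°) · tan(6.4°) = 0.0031, so H_s = arccos(0.0031) = 89.82°. In radians, H_s = 1.5677.
H_s sin φ sin δ = 1.5677 × -0.0279 × 0.1115 = -0.0049.
cos φ cos δ sin H_s = 0.9996 × 0.9938 × 1.0000 = 0.9934.
Q̄ = (1367/π) × (-0.0049 + 0.9934) = 435.13 × 0.9885 = 430.13 W/m².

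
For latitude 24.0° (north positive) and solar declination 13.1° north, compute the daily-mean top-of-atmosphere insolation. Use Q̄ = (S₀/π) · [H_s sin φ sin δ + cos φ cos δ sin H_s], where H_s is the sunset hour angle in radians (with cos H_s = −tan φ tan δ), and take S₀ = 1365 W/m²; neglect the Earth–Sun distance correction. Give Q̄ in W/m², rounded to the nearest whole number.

The sunset hour angle satisfies cos H_s = −tan φ tan δ = -0.1036, giving H_s = 95.95°. In radians, H_s = 1.6746.
H_s sin φ sin δ = 1.6746 × 0.4067 × 0.2267 = 0.1544.
cos φ cos δ sin H_s = 0.9135 × 0.9740 × 0.9946 = 0.8849.
Q̄ = (1365/π) × (0.1544 + 0.8849) = 434.49 × 1.0393 = 451.57 W/m².

452 W/m²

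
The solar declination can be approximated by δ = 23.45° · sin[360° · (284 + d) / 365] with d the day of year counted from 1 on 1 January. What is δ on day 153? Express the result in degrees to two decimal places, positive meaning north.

360 × (284 + 153) / 365 = 431.014°; sin(431.014°) = 0.9456.
δ = 23.45 × 0.9456 = 22.174° ≈ +22.17°.

+22.17°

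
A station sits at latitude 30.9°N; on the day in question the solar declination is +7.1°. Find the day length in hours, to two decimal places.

The sunset hour angle satisfies cos H_s = −tan φ tan δ = -0.0745, giving H_s = 94.27°.
Day length = 2 H_s / 15° h⁻¹ = 188.54° / 15 = 12.569 h.

12.57 hours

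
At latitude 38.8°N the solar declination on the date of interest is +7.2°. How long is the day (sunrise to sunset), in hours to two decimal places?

12.78 hours

−tan φ tan δ = −(0.8040)(0.1263) = -0.1015; H_s = arccos(-0.1015) = 95.83°.
Day length = 2 H_s / 15° h⁻¹ = 191.66° / 15 = 12.777 h.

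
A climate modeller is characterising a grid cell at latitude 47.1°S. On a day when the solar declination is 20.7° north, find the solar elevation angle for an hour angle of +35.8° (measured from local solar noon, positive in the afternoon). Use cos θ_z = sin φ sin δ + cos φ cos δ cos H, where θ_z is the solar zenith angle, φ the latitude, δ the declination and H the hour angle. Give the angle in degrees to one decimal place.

14.9°

With φ = -47.1°, δ = 20.7°, H = 35.80°: sin φ sin δ = -0.2589, cos φ cos δ cos H = 0.5165, so cos θ_z = 0.2576.
θ_z = arccos(0.2576) = 75.07°, so the elevation is 90° − 75.07° = 14.93°.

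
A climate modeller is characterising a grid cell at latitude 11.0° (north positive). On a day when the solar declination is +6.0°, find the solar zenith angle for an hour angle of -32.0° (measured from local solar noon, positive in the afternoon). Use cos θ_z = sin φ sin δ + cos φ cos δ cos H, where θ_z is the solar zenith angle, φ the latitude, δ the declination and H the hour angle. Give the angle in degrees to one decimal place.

32.0°

With φ = 11.0°, δ = 6.0°, H = -32.00°: sin φ sin δ = 0.0199, cos φ cos δ cos H = 0.8279, so cos θ_z = 0.8478.
θ_z = arccos(0.8478) = 32.03°.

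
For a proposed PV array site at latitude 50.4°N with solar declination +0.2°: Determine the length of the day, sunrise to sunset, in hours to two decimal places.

The sunset hour angle satisfies cos H_s = −tan φ tan δ = -0.0042, giving H_s = 90.24°.
Day length = 2 H_s / 15° h⁻¹ = 180.48° / 15 = 12.032 h.

12.03 hours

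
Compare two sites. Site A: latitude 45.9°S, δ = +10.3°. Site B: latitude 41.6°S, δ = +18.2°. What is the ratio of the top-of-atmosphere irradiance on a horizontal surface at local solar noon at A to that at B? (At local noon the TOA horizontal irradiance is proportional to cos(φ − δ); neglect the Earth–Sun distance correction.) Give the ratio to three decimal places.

1.106

A: cos θ_z = cos(-45.9° − (10.3°)) = 0.5563.
B: cos θ_z = cos(-41.6° − (18.2°)) = 0.5030.
Ratio A/B = 0.5563 / 0.5030 = 1.1060.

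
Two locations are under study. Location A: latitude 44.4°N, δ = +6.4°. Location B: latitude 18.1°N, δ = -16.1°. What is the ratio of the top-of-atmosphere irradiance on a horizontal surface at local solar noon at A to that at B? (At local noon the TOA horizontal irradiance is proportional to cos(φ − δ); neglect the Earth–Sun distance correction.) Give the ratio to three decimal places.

A: cos θ_z = cos(44.4° − (6.4°)) = 0.7880.
B: cos θ_z = cos(18.1° − (-16.1°)) = 0.8271.
Ratio A/B = 0.7880 / 0.8271 = 0.9527.

0.953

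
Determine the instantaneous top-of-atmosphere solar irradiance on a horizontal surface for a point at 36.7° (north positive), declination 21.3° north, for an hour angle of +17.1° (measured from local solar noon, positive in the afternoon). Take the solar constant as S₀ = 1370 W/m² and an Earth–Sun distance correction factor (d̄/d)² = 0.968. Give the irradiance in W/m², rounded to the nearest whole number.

cos θ_z = sin(36.7°) sin(21.3°) + cos(36.7°) cos(21.3°) cos(17.10°) = 0.2171 + 0.7140 = 0.9311.
Top-of-atmosphere irradiance = S₀ (d̄/d)² cos θ_z = 1370 × 0.968 × 0.9311 = 1234.79 W/m².

1235 W/m²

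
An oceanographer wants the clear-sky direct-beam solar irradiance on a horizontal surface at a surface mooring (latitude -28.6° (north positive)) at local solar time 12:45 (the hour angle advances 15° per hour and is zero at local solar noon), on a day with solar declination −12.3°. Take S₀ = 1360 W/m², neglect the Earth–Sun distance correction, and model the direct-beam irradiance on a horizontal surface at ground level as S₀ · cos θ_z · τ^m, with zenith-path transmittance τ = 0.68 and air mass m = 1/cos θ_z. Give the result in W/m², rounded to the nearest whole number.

Hour angle H = 15° × (12.75 − 12) = 11.25°.
cos θ_z = sin φ sin δ + cos φ cos δ cos H = (-0.4787)(-0.2130) + (0.8780)(0.9770)(0.9808) = 0.9433.
Air mass m = 1/cos θ_z = 1/0.9433 = 1.060; τ^m = 0.68^1.060 = 0.6644.
Surface direct beam = 1360 × 0.9433 × 0.6644 = 852.35 W/m².

852 W/m²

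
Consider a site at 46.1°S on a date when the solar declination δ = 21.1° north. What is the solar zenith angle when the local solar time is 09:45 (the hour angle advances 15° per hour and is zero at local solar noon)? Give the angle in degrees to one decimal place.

73.8°

Hour angle H = 15° × (9.75 − 12) = -33.75°.
With φ = -46.1°, δ = 21.1°, H = -33.75°: sin φ sin δ = -0.2594, cos φ cos δ cos H = 0.5379, so cos θ_z = 0.2785.
θ_z = arccos(0.2785) = 73.83°.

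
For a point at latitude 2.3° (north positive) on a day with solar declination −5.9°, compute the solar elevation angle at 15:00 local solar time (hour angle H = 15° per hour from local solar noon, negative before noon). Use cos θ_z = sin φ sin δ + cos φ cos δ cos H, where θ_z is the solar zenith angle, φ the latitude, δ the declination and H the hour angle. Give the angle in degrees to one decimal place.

44.3°

Hour angle H = 15° × (15 − 12) = 45.00°.
cos θ_z = sin(2.3°) sin(-5.9°) + cos(2.3°) cos(-5.9°) cos(45.00°) = -0.0041 + 0.7028 = 0.6987.
θ_z = arccos(0.6987) = 45.68°, so the elevation is 90° − 45.68° = 44.32°.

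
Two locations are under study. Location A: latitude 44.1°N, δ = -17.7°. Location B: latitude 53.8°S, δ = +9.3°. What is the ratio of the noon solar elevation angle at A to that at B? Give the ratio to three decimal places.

A: 90° − |44.1 − (-17.7)| = 28.20°.
B: 90° − |-53.8 − (9.3)| = 26.90°.
Ratio A/B = 28.2000 / 26.9000 = 1.0483.

1.048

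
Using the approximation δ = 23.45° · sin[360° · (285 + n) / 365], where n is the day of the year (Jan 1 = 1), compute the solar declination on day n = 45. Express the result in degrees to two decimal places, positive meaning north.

-13.29°

360 × (285 + 45) / 365 = 325.479°; sin(325.479°) = -0.5667.
δ = 23.45 × -0.5667 = -13.289° ≈ -13.29°.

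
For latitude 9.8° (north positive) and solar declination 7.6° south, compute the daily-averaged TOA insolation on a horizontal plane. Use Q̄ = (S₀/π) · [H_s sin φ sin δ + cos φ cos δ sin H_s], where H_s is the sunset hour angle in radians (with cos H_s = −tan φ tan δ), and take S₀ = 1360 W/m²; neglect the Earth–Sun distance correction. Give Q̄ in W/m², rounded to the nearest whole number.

408 W/m²

cos H_s = −tan(9.8°) · tan(-7.6°) = 0.0230, so H_s = arccos(0.0230) = 88.68°. In radians, H_s = 1.5478.
H_s sin φ sin δ = 1.5478 × 0.1702 × -0.1323 = -0.0349.
cos φ cos δ sin H_s = 0.9854 × 0.9912 × 0.9997 = 0.9764.
Q̄ = (1360/π) × (-0.0349 + 0.9764) = 432.90 × 0.9415 = 407.58 W/m².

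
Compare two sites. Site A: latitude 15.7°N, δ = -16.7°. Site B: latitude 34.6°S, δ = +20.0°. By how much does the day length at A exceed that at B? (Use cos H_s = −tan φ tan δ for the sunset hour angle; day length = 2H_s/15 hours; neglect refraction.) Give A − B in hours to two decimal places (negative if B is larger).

A: H_s = arccos(−tan 15.7° · tan -16.7°) = 85.16°, so 2H_s/15 = 11.3547 h.
B: H_s = arccos(−tan -34.6° · tan 20.0°) = 75.46°, so 2H_s/15 = 10.0613 h.
A − B = 11.3547 − 10.0613 = 1.2934 h.

+1.29 h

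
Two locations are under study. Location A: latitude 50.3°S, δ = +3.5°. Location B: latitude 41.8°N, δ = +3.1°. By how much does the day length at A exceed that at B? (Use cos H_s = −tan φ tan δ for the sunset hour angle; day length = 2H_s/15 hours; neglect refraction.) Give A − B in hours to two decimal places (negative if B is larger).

A: H_s = arccos(−tan -50.3° · tan 3.5°) = 85.78°, so 2H_s/15 = 11.4373 h.
B: H_s = arccos(−tan 41.8° · tan 3.1°) = 92.78°, so 2H_s/15 = 12.3707 h.
A − B = 11.4373 − 12.3707 = -0.9334 h.

-0.93 h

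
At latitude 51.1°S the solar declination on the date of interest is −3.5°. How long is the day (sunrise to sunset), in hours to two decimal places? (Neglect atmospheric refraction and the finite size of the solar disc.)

cos H_s = −tan(-51.1°) · tan(-3.5°) = -0.0758, so H_s = arccos(-0.0758) = 94.35°.
Day length = 2 H_s / 15° h⁻¹ = 188.70° / 15 = 12.580 h.

12.58 hours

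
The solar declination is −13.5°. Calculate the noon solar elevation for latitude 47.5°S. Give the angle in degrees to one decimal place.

56.0°

At local solar noon the hour angle is zero, so the elevation is 90° − |φ − δ| = 90° − |-47.5° − (-13.5°)| = 90° − 34.0° = 56.0°.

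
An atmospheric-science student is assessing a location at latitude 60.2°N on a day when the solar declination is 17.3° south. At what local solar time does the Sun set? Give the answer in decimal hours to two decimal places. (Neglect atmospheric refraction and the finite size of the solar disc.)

cos H_s = −tan(60.2°) · tan(-17.3°) = 0.5438, so H_s = arccos(0.5438) = 57.06°.
Sunset is at 12 + H_s/15 = 12 + 3.804 = 15.804 h local solar time.

15.80 h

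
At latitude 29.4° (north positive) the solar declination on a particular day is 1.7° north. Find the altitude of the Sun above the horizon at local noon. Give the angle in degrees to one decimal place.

At local solar noon the hour angle is zero, so the elevation is 90° − |φ − δ| = 90° − |29.4° − (1.7°)| = 90° − 27.7° = 62.3°.

62.3°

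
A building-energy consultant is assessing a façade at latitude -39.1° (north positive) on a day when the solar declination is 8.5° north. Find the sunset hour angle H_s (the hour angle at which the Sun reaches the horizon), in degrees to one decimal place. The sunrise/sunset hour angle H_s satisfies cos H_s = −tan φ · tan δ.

83.0°

−tan φ tan δ = −(-0.8127)(0.1495) = 0.1215; H_s = arccos(0.1215) = 83.02°.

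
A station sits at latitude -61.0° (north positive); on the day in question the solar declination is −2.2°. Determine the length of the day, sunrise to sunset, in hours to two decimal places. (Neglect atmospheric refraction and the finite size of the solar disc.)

12.53 hours

−tan φ tan δ = −(-1.8040)(-0.0384) = -0.0693; H_s = arccos(-0.0693) = 93.97°.
Day length = 2 H_s / 15° h⁻¹ = 187.94° / 15 = 12.529 h.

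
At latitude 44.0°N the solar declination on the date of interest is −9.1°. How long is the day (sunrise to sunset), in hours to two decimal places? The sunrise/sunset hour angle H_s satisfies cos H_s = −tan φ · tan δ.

10.81 hours

cos H_s = −tan(44.0°) · tan(-9.1°) = 0.1547, so H_s = arccos(0.1547) = 81.10°.
Day length = 2 H_s / 15° h⁻¹ = 162.20° / 15 = 10.813 h.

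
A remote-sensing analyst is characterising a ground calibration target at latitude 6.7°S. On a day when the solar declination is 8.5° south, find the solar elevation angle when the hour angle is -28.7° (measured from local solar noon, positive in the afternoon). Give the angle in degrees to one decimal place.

61.5°

cos θ_z = sin(-6.7°) sin(-8.5°) + cos(-6.7°) cos(-8.5°) cos(-28.70°) = 0.0172 + 0.8616 = 0.8788.
θ_z = arccos(0.8788) = 28.50°, so the elevation is 90° − 28.50° = 61.50°.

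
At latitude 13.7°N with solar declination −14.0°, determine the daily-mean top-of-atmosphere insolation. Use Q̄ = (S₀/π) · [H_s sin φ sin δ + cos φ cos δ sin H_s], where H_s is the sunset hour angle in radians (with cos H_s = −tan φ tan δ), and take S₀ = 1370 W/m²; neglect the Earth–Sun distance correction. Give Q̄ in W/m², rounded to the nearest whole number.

373 W/m²

The sunset hour angle satisfies cos H_s = −tan φ tan δ = 0.0608, giving H_s = 86.51°. In radians, H_s = 1.5099.
H_s sin φ sin δ = 1.5099 × 0.2368 × -0.2419 = -0.0865.
cos φ cos δ sin H_s = 0.9715 × 0.9703 × 0.9981 = 0.9409.
Q̄ = (1370/π) × (-0.0865 + 0.9409) = 436.08 × 0.8544 = 372.59 W/m².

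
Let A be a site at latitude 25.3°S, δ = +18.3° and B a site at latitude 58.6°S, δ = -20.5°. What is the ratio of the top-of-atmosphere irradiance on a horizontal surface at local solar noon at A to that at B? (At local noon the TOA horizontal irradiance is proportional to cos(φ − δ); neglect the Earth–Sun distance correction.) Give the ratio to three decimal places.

0.920

A: cos θ_z = cos(-25.3° − (18.3°)) = 0.7242.
B: cos θ_z = cos(-58.6° − (-20.5°)) = 0.7869.
Ratio A/B = 0.7242 / 0.7869 = 0.9203.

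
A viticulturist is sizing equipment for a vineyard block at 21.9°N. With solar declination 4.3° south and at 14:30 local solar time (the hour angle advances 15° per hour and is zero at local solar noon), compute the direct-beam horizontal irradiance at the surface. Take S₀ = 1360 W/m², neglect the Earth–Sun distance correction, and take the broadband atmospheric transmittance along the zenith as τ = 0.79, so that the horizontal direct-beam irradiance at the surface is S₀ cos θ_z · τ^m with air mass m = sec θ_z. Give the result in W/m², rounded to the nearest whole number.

688 W/m²

Hour angle H = 15° × (14.5 − 12) = 37.50°.
cos θ_z = sin φ sin δ + cos φ cos δ cos H = (0.3730)(-0.0750) + (0.9278)(0.9972)(0.7934) = 0.7061.
Air mass m = 1/cos θ_z = 1/0.7061 = 1.416; τ^m = 0.79^1.416 = 0.7162.
Surface direct beam = 1360 × 0.7061 × 0.7162 = 687.76 W/m².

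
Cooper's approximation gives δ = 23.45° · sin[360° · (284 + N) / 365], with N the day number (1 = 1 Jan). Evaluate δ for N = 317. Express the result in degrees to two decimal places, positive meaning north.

360 × (284 + 317) / 365 = 592.767°; sin(592.767°) = -0.7962.
δ = 23.45 × -0.7962 = -18.671° ≈ -18.67°.

-18.67°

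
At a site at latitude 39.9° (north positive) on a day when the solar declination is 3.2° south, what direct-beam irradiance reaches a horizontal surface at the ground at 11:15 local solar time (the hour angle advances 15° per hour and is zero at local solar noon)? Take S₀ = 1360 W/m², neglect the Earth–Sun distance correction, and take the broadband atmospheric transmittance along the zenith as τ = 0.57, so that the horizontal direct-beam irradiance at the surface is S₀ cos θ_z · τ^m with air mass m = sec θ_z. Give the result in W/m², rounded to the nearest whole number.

443 W/m²

Hour angle H = 15° × (11.25 − 12) = -11.25°.
cos θ_z = sin(39.9°) sin(-3.2°) + cos(39.9°) cos(-3.2°) cos(-11.25°) = -0.0358 + 0.7513 = 0.7155.
Air mass m = 1/cos θ_z = 1/0.7155 = 1.398; τ^m = 0.57^1.398 = 0.4557.
Surface direct beam = 1360 × 0.7155 × 0.4557 = 443.43 W/m².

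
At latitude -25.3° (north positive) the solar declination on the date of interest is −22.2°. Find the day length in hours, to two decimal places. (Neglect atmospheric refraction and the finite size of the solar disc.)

−tan φ tan δ = −(-0.4727)(-0.4081) = -0.1929; H_s = arccos(-0.1929) = 101.12°.
Day length = 2 H_s / 15° h⁻¹ = 202.24° / 15 = 13.483 h.

13.48 hours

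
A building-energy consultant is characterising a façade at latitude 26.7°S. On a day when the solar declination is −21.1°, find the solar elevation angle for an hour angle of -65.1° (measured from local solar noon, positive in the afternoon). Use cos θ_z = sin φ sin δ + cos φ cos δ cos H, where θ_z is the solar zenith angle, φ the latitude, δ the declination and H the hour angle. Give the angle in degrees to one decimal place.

cos θ_z = sin φ sin δ + cos φ cos δ cos H = (-0.4493)(-0.3600) + (0.8934)(0.9330)(0.4210) = 0.5127.
θ_z = arccos(0.5127) = 59.16°, so the elevation is 90° − 59.16° = 30.84°.

30.8°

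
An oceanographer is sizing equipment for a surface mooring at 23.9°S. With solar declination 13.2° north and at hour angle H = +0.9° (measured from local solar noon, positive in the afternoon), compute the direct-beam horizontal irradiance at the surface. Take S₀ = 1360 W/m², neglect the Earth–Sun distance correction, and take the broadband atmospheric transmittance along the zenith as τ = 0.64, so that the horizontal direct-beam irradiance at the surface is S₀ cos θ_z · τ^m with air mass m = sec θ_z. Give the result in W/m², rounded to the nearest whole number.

620 W/m²

cos θ_z = sin φ sin δ + cos φ cos δ cos H = (-0.4051)(0.2284) + (0.9143)(0.9736)(0.9999) = 0.7975.
Air mass m = 1/cos θ_z = 1/0.7975 = 1.254; τ^m = 0.64^1.254 = 0.5714.
Surface direct beam = 1360 × 0.7975 × 0.5714 = 619.74 W/m².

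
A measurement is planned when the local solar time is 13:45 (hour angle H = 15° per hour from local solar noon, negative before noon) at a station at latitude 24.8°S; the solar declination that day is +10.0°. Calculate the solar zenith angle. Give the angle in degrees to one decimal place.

43.2°

Hour angle H = 15° × (13.75 − 12) = 26.25°.
With φ = -24.8°, δ = 10.0°, H = 26.25°: sin φ sin δ = -0.0728, cos φ cos δ cos H = 0.8018, so cos θ_z = 0.7290.
θ_z = arccos(0.7290) = 43.20°.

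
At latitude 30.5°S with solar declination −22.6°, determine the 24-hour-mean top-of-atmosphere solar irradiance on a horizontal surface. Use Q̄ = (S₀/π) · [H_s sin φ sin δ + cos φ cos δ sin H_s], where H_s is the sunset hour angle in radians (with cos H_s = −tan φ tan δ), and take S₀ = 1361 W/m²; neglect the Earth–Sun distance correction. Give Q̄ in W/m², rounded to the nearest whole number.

−tan φ tan δ = −(-0.5890)(-0.4163) = -0.2452; H_s = arccos(-0.2452) = 104.19°. In radians, H_s = 1.8185.
H_s sin φ sin δ = 1.8185 × -0.5075 × -0.3843 = 0.3547.
cos φ cos δ sin H_s = 0.8616 × 0.9232 × 0.9695 = 0.7712.
Q̄ = (1361/π) × (0.3547 + 0.7712) = 433.22 × 1.1259 = 487.76 W/m².

488 W/m²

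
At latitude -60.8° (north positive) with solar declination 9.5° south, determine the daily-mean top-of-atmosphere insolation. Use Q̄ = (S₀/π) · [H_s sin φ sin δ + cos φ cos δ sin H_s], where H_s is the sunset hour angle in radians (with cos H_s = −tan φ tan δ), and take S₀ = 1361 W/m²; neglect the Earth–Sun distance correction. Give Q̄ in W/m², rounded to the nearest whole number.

cos H_s = −tan(-60.8°) · tan(-9.5°) = -0.2994, so H_s = arccos(-0.2994) = 107.42°. In radians, H_s = 1.8748.
H_s sin φ sin δ = 1.8748 × -0.8729 × -0.1650 = 0.2700.
cos φ cos δ sin H_s = 0.4879 × 0.9863 × 0.9541 = 0.4591.
Q̄ = (1361/π) × (0.2700 + 0.4591) = 433.22 × 0.7291 = 315.86 W/m².

316 W/m²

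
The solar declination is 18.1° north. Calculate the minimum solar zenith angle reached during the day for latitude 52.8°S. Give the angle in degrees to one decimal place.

At local solar noon the hour angle is zero, so the zenith angle is |φ − δ| = |-52.8° − (18.1°)| = 70.9°.

70.9°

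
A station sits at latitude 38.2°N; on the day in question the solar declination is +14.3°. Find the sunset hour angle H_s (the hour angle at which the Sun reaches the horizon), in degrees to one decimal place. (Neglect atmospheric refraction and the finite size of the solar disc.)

101.6°

The sunset hour angle satisfies cos H_s = −tan φ tan δ = -0.2006, giving H_s = 101.57°.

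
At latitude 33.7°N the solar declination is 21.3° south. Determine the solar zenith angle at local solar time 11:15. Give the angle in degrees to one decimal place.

56.0°

Hour angle H = 15° × (11.25 − 12) = -11.25°.
cos θ_z = sin(33.7°) sin(-21.3°) + cos(33.7°) cos(-21.3°) cos(-11.25°) = -0.2015 + 0.7602 = 0.5587.
θ_z = arccos(0.5587) = 56.03°.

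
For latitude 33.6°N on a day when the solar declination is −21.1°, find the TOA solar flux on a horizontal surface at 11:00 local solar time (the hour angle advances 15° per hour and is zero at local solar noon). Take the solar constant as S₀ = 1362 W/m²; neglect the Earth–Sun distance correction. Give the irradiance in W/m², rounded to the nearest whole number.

751 W/m²

Hour angle H = 15° × (11 − 12) = -15.00°.
cos θ_z = sin(33.6°) sin(-21.1°) + cos(33.6°) cos(-21.1°) cos(-15.00°) = -0.1992 + 0.7506 = 0.5514.
Top-of-atmosphere irradiance = S₀ cos θ_z = 1362 × 0.5514 = 751.01 W/m².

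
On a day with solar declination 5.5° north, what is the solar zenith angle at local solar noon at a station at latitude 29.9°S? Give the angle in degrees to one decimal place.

35.4°

At local solar noon the hour angle is zero, so the zenith angle is |φ − δ| = |-29.9° − (5.5°)| = 35.4°.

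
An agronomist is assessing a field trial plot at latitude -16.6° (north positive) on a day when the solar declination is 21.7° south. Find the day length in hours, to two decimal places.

12.91 hours

−tan φ tan δ = −(-0.2981)(-0.3979) = -0.1186; H_s = arccos(-0.1186) = 96.81°.
Day length = 2 H_s / 15° h⁻¹ = 193.62° / 15 = 12.908 h.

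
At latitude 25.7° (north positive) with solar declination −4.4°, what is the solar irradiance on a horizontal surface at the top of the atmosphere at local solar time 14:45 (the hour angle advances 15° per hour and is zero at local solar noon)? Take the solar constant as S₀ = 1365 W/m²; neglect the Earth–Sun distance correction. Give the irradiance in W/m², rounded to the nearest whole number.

877 W/m²

Hour angle H = 15° × (14.75 − 12) = 41.25°.
cos θ_z = sin φ sin δ + cos φ cos δ cos H = (0.4337)(-0.0767) + (0.9011)(0.9971)(0.7518) = 0.6422.
Top-of-atmosphere irradiance = S₀ cos θ_z = 1365 × 0.6422 = 876.60 W/m².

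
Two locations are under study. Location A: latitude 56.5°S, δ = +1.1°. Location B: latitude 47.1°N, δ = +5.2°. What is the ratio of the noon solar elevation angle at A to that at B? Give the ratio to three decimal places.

0.674

A: 90° − |-56.5 − (1.1)| = 32.40°.
B: 90° − |47.1 − (5.2)| = 48.10°.
Ratio A/B = 32.4000 / 48.1000 = 0.6736.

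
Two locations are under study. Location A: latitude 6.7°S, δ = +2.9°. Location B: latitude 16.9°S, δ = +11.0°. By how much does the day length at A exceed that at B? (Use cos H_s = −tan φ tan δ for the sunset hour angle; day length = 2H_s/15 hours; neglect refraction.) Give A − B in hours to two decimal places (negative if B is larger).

+0.41 h

A: H_s = arccos(−tan -6.7° · tan 2.9°) = 89.66°, so 2H_s/15 = 11.9547 h.
B: H_s = arccos(−tan -16.9° · tan 11.0°) = 86.61°, so 2H_s/15 = 11.5480 h.
A − B = 11.9547 − 11.5480 = 0.4067 h.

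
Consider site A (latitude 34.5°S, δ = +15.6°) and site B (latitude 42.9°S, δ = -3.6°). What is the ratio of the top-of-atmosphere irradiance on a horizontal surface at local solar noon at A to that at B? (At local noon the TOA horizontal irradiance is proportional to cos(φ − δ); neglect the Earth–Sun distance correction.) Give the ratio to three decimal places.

0.829

A: cos θ_z = cos(-34.5° − (15.6°)) = 0.6414.
B: cos θ_z = cos(-42.9° − (-3.6°)) = 0.7738.
Ratio A/B = 0.6414 / 0.7738 = 0.8289.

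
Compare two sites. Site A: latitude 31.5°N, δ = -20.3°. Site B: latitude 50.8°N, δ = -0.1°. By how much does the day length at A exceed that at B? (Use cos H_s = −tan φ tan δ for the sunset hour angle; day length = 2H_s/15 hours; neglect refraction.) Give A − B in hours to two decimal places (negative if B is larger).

-1.73 h

A: H_s = arccos(−tan 31.5° · tan -20.3°) = 76.90°, so 2H_s/15 = 10.2533 h.
B: H_s = arccos(−tan 50.8° · tan -0.1°) = 89.88°, so 2H_s/15 = 11.9840 h.
A − B = 10.2533 − 11.9840 = -1.7307 h.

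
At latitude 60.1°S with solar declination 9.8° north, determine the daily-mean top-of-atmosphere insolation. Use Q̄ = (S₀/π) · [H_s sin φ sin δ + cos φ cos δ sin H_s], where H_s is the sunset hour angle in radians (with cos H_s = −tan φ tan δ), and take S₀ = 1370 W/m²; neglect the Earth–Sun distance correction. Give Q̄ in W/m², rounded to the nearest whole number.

123 W/m²

The sunset hour angle satisfies cos H_s = −tan φ tan δ = 0.3004, giving H_s = 72.52°. In radians, H_s = 1.2657.
H_s sin φ sin δ = 1.2657 × -0.8669 × 0.1702 = -0.1867.
cos φ cos δ sin H_s = 0.4985 × 0.9854 × 0.9538 = 0.4685.
Q̄ = (1370/π) × (-0.1867 + 0.4685) = 436.08 × 0.2818 = 122.89 W/m².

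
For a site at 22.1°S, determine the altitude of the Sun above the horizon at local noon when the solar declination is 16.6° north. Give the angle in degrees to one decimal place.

51.3°

At local solar noon the hour angle is zero, so the elevation is 90° − |φ − δ| = 90° − |-22.1° − (16.6°)| = 90° − 38.7° = 51.3°.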